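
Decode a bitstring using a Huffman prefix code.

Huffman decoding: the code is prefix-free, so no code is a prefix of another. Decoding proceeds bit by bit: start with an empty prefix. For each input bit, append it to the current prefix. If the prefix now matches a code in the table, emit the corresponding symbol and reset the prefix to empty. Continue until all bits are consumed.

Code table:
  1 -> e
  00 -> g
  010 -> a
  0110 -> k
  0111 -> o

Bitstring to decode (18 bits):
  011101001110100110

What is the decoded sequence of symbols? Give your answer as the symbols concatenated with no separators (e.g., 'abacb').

Answer: oaoak

Derivation:
Bit 0: prefix='0' (no match yet)
Bit 1: prefix='01' (no match yet)
Bit 2: prefix='011' (no match yet)
Bit 3: prefix='0111' -> emit 'o', reset
Bit 4: prefix='0' (no match yet)
Bit 5: prefix='01' (no match yet)
Bit 6: prefix='010' -> emit 'a', reset
Bit 7: prefix='0' (no match yet)
Bit 8: prefix='01' (no match yet)
Bit 9: prefix='011' (no match yet)
Bit 10: prefix='0111' -> emit 'o', reset
Bit 11: prefix='0' (no match yet)
Bit 12: prefix='01' (no match yet)
Bit 13: prefix='010' -> emit 'a', reset
Bit 14: prefix='0' (no match yet)
Bit 15: prefix='01' (no match yet)
Bit 16: prefix='011' (no match yet)
Bit 17: prefix='0110' -> emit 'k', reset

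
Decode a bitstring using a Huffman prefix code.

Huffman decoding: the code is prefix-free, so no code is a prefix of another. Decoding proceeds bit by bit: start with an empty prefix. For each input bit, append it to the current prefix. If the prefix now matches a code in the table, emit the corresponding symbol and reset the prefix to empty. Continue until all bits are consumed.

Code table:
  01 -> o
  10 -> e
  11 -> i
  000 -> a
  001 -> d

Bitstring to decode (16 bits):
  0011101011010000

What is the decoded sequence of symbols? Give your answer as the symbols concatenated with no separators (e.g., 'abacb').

Bit 0: prefix='0' (no match yet)
Bit 1: prefix='00' (no match yet)
Bit 2: prefix='001' -> emit 'd', reset
Bit 3: prefix='1' (no match yet)
Bit 4: prefix='11' -> emit 'i', reset
Bit 5: prefix='0' (no match yet)
Bit 6: prefix='01' -> emit 'o', reset
Bit 7: prefix='0' (no match yet)
Bit 8: prefix='01' -> emit 'o', reset
Bit 9: prefix='1' (no match yet)
Bit 10: prefix='10' -> emit 'e', reset
Bit 11: prefix='1' (no match yet)
Bit 12: prefix='10' -> emit 'e', reset
Bit 13: prefix='0' (no match yet)
Bit 14: prefix='00' (no match yet)
Bit 15: prefix='000' -> emit 'a', reset

Answer: diooeea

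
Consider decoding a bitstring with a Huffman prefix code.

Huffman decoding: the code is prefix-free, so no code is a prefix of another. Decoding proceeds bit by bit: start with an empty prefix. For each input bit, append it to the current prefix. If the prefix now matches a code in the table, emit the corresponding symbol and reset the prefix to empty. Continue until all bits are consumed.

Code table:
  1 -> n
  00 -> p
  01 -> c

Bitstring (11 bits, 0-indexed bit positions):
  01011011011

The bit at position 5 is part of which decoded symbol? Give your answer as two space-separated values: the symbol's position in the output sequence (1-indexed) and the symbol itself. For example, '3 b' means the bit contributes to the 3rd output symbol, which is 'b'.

Bit 0: prefix='0' (no match yet)
Bit 1: prefix='01' -> emit 'c', reset
Bit 2: prefix='0' (no match yet)
Bit 3: prefix='01' -> emit 'c', reset
Bit 4: prefix='1' -> emit 'n', reset
Bit 5: prefix='0' (no match yet)
Bit 6: prefix='01' -> emit 'c', reset
Bit 7: prefix='1' -> emit 'n', reset
Bit 8: prefix='0' (no match yet)
Bit 9: prefix='01' -> emit 'c', reset

Answer: 4 c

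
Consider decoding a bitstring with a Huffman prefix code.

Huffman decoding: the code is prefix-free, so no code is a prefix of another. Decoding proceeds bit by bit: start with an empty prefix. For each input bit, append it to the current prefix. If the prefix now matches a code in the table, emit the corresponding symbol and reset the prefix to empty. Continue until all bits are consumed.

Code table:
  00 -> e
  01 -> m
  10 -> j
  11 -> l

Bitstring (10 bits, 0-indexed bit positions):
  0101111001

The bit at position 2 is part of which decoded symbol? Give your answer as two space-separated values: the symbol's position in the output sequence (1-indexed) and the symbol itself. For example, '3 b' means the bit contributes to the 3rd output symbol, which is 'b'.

Answer: 2 m

Derivation:
Bit 0: prefix='0' (no match yet)
Bit 1: prefix='01' -> emit 'm', reset
Bit 2: prefix='0' (no match yet)
Bit 3: prefix='01' -> emit 'm', reset
Bit 4: prefix='1' (no match yet)
Bit 5: prefix='11' -> emit 'l', reset
Bit 6: prefix='1' (no match yet)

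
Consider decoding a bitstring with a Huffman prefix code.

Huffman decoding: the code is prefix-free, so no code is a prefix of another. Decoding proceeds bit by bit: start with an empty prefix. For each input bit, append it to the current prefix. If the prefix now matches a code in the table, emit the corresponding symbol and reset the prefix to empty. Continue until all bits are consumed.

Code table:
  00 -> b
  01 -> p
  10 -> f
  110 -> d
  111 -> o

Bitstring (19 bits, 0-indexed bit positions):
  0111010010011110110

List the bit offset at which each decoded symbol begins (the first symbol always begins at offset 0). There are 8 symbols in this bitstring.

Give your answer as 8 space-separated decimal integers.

Answer: 0 2 5 7 9 11 14 16

Derivation:
Bit 0: prefix='0' (no match yet)
Bit 1: prefix='01' -> emit 'p', reset
Bit 2: prefix='1' (no match yet)
Bit 3: prefix='11' (no match yet)
Bit 4: prefix='110' -> emit 'd', reset
Bit 5: prefix='1' (no match yet)
Bit 6: prefix='10' -> emit 'f', reset
Bit 7: prefix='0' (no match yet)
Bit 8: prefix='01' -> emit 'p', reset
Bit 9: prefix='0' (no match yet)
Bit 10: prefix='00' -> emit 'b', reset
Bit 11: prefix='1' (no match yet)
Bit 12: prefix='11' (no match yet)
Bit 13: prefix='111' -> emit 'o', reset
Bit 14: prefix='1' (no match yet)
Bit 15: prefix='10' -> emit 'f', reset
Bit 16: prefix='1' (no match yet)
Bit 17: prefix='11' (no match yet)
Bit 18: prefix='110' -> emit 'd', reset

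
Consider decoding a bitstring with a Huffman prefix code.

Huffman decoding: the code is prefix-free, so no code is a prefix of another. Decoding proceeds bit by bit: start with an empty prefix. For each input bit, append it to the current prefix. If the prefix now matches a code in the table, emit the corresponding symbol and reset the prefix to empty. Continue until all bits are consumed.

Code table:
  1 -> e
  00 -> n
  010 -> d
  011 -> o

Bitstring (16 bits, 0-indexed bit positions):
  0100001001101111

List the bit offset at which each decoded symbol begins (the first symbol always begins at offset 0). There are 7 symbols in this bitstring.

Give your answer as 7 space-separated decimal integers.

Bit 0: prefix='0' (no match yet)
Bit 1: prefix='01' (no match yet)
Bit 2: prefix='010' -> emit 'd', reset
Bit 3: prefix='0' (no match yet)
Bit 4: prefix='00' -> emit 'n', reset
Bit 5: prefix='0' (no match yet)
Bit 6: prefix='01' (no match yet)
Bit 7: prefix='010' -> emit 'd', reset
Bit 8: prefix='0' (no match yet)
Bit 9: prefix='01' (no match yet)
Bit 10: prefix='011' -> emit 'o', reset
Bit 11: prefix='0' (no match yet)
Bit 12: prefix='01' (no match yet)
Bit 13: prefix='011' -> emit 'o', reset
Bit 14: prefix='1' -> emit 'e', reset
Bit 15: prefix='1' -> emit 'e', reset

Answer: 0 3 5 8 11 14 15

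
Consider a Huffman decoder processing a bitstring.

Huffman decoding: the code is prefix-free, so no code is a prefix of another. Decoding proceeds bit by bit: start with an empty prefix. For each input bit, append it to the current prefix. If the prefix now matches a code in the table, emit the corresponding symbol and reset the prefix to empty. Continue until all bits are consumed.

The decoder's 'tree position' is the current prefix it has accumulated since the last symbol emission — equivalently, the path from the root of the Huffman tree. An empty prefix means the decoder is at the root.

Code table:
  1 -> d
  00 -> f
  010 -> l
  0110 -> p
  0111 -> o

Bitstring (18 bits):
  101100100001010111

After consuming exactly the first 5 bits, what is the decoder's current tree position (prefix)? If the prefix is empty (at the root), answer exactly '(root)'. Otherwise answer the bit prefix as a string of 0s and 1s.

Bit 0: prefix='1' -> emit 'd', reset
Bit 1: prefix='0' (no match yet)
Bit 2: prefix='01' (no match yet)
Bit 3: prefix='011' (no match yet)
Bit 4: prefix='0110' -> emit 'p', reset

Answer: (root)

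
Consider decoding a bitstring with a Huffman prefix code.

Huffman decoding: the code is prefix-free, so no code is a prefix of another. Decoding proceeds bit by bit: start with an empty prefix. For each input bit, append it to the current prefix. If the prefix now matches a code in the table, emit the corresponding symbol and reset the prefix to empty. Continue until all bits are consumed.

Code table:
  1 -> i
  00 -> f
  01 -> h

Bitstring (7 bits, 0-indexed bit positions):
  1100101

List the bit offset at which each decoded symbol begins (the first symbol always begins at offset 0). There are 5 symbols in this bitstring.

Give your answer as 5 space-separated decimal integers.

Answer: 0 1 2 4 5

Derivation:
Bit 0: prefix='1' -> emit 'i', reset
Bit 1: prefix='1' -> emit 'i', reset
Bit 2: prefix='0' (no match yet)
Bit 3: prefix='00' -> emit 'f', reset
Bit 4: prefix='1' -> emit 'i', reset
Bit 5: prefix='0' (no match yet)
Bit 6: prefix='01' -> emit 'h', reset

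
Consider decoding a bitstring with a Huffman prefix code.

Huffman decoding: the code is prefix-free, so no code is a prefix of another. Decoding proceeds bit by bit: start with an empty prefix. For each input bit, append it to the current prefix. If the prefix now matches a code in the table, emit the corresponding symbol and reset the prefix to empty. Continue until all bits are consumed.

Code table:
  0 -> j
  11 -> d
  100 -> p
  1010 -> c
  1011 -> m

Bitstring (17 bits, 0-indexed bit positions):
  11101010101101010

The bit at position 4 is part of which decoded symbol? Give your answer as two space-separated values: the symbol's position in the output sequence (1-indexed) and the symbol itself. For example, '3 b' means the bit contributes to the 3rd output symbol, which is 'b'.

Bit 0: prefix='1' (no match yet)
Bit 1: prefix='11' -> emit 'd', reset
Bit 2: prefix='1' (no match yet)
Bit 3: prefix='10' (no match yet)
Bit 4: prefix='101' (no match yet)
Bit 5: prefix='1010' -> emit 'c', reset
Bit 6: prefix='1' (no match yet)
Bit 7: prefix='10' (no match yet)
Bit 8: prefix='101' (no match yet)

Answer: 2 c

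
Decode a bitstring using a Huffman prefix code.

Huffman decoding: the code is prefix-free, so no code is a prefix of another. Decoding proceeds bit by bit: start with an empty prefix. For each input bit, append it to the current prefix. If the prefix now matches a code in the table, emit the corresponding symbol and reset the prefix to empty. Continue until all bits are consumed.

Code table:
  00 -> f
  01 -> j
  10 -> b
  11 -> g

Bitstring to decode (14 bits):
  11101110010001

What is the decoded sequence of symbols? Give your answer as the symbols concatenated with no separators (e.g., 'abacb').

Bit 0: prefix='1' (no match yet)
Bit 1: prefix='11' -> emit 'g', reset
Bit 2: prefix='1' (no match yet)
Bit 3: prefix='10' -> emit 'b', reset
Bit 4: prefix='1' (no match yet)
Bit 5: prefix='11' -> emit 'g', reset
Bit 6: prefix='1' (no match yet)
Bit 7: prefix='10' -> emit 'b', reset
Bit 8: prefix='0' (no match yet)
Bit 9: prefix='01' -> emit 'j', reset
Bit 10: prefix='0' (no match yet)
Bit 11: prefix='00' -> emit 'f', reset
Bit 12: prefix='0' (no match yet)
Bit 13: prefix='01' -> emit 'j', reset

Answer: gbgbjfj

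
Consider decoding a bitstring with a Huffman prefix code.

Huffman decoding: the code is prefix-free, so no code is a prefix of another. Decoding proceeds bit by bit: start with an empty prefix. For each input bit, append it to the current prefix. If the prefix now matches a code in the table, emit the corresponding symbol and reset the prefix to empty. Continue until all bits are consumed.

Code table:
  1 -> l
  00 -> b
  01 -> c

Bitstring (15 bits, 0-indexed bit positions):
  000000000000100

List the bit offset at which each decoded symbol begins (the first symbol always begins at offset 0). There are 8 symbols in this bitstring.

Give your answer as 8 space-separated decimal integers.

Bit 0: prefix='0' (no match yet)
Bit 1: prefix='00' -> emit 'b', reset
Bit 2: prefix='0' (no match yet)
Bit 3: prefix='00' -> emit 'b', reset
Bit 4: prefix='0' (no match yet)
Bit 5: prefix='00' -> emit 'b', reset
Bit 6: prefix='0' (no match yet)
Bit 7: prefix='00' -> emit 'b', reset
Bit 8: prefix='0' (no match yet)
Bit 9: prefix='00' -> emit 'b', reset
Bit 10: prefix='0' (no match yet)
Bit 11: prefix='00' -> emit 'b', reset
Bit 12: prefix='1' -> emit 'l', reset
Bit 13: prefix='0' (no match yet)
Bit 14: prefix='00' -> emit 'b', reset

Answer: 0 2 4 6 8 10 12 13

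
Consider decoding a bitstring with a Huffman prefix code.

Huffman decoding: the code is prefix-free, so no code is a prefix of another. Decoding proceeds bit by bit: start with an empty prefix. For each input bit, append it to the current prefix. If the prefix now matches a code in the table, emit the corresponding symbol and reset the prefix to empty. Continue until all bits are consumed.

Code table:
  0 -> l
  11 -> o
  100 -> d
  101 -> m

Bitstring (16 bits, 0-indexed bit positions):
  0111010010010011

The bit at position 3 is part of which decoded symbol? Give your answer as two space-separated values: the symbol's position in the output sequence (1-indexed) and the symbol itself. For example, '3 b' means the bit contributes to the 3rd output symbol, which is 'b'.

Bit 0: prefix='0' -> emit 'l', reset
Bit 1: prefix='1' (no match yet)
Bit 2: prefix='11' -> emit 'o', reset
Bit 3: prefix='1' (no match yet)
Bit 4: prefix='10' (no match yet)
Bit 5: prefix='101' -> emit 'm', reset
Bit 6: prefix='0' -> emit 'l', reset
Bit 7: prefix='0' -> emit 'l', reset

Answer: 3 m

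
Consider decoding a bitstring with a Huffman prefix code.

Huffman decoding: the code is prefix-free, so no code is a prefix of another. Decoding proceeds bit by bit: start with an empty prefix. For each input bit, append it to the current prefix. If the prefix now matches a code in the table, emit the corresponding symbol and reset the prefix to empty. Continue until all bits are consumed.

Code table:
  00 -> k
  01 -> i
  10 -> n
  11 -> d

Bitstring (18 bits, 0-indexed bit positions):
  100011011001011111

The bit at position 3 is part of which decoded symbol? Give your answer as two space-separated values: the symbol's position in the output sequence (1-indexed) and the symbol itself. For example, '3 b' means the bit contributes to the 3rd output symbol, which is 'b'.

Bit 0: prefix='1' (no match yet)
Bit 1: prefix='10' -> emit 'n', reset
Bit 2: prefix='0' (no match yet)
Bit 3: prefix='00' -> emit 'k', reset
Bit 4: prefix='1' (no match yet)
Bit 5: prefix='11' -> emit 'd', reset
Bit 6: prefix='0' (no match yet)
Bit 7: prefix='01' -> emit 'i', reset

Answer: 2 k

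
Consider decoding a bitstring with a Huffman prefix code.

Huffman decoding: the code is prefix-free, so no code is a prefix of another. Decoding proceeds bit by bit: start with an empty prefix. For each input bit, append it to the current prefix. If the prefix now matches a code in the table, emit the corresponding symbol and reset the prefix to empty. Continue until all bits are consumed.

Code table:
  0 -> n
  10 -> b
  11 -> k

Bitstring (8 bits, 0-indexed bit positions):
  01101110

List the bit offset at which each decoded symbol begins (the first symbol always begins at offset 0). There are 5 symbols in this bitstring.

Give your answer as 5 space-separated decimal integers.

Bit 0: prefix='0' -> emit 'n', reset
Bit 1: prefix='1' (no match yet)
Bit 2: prefix='11' -> emit 'k', reset
Bit 3: prefix='0' -> emit 'n', reset
Bit 4: prefix='1' (no match yet)
Bit 5: prefix='11' -> emit 'k', reset
Bit 6: prefix='1' (no match yet)
Bit 7: prefix='10' -> emit 'b', reset

Answer: 0 1 3 4 6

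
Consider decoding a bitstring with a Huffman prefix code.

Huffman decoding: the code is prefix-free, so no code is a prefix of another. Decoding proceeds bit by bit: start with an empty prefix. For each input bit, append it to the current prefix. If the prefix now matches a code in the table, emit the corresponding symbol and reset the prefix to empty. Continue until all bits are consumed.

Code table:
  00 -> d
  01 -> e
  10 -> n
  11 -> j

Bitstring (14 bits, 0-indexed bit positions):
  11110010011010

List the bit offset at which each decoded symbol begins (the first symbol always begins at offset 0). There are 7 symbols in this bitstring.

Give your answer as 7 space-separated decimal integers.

Bit 0: prefix='1' (no match yet)
Bit 1: prefix='11' -> emit 'j', reset
Bit 2: prefix='1' (no match yet)
Bit 3: prefix='11' -> emit 'j', reset
Bit 4: prefix='0' (no match yet)
Bit 5: prefix='00' -> emit 'd', reset
Bit 6: prefix='1' (no match yet)
Bit 7: prefix='10' -> emit 'n', reset
Bit 8: prefix='0' (no match yet)
Bit 9: prefix='01' -> emit 'e', reset
Bit 10: prefix='1' (no match yet)
Bit 11: prefix='10' -> emit 'n', reset
Bit 12: prefix='1' (no match yet)
Bit 13: prefix='10' -> emit 'n', reset

Answer: 0 2 4 6 8 10 12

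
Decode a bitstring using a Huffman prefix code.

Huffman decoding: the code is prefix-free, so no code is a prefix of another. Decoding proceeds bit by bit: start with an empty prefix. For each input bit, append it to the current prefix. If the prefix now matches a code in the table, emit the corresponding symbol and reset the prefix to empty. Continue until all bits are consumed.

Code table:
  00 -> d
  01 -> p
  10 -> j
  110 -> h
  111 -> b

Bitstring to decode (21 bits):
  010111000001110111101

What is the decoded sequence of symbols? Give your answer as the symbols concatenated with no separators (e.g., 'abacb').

Answer: pphddbpbp

Derivation:
Bit 0: prefix='0' (no match yet)
Bit 1: prefix='01' -> emit 'p', reset
Bit 2: prefix='0' (no match yet)
Bit 3: prefix='01' -> emit 'p', reset
Bit 4: prefix='1' (no match yet)
Bit 5: prefix='11' (no match yet)
Bit 6: prefix='110' -> emit 'h', reset
Bit 7: prefix='0' (no match yet)
Bit 8: prefix='00' -> emit 'd', reset
Bit 9: prefix='0' (no match yet)
Bit 10: prefix='00' -> emit 'd', reset
Bit 11: prefix='1' (no match yet)
Bit 12: prefix='11' (no match yet)
Bit 13: prefix='111' -> emit 'b', reset
Bit 14: prefix='0' (no match yet)
Bit 15: prefix='01' -> emit 'p', reset
Bit 16: prefix='1' (no match yet)
Bit 17: prefix='11' (no match yet)
Bit 18: prefix='111' -> emit 'b', reset
Bit 19: prefix='0' (no match yet)
Bit 20: prefix='01' -> emit 'p', reset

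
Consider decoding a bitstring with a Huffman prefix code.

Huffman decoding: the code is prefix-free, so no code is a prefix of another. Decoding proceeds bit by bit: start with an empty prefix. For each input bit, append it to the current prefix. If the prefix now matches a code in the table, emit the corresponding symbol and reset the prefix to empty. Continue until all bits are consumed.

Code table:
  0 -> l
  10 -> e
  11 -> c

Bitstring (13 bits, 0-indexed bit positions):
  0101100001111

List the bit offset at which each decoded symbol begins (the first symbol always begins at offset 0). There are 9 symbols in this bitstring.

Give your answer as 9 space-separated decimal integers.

Answer: 0 1 3 5 6 7 8 9 11

Derivation:
Bit 0: prefix='0' -> emit 'l', reset
Bit 1: prefix='1' (no match yet)
Bit 2: prefix='10' -> emit 'e', reset
Bit 3: prefix='1' (no match yet)
Bit 4: prefix='11' -> emit 'c', reset
Bit 5: prefix='0' -> emit 'l', reset
Bit 6: prefix='0' -> emit 'l', reset
Bit 7: prefix='0' -> emit 'l', reset
Bit 8: prefix='0' -> emit 'l', reset
Bit 9: prefix='1' (no match yet)
Bit 10: prefix='11' -> emit 'c', reset
Bit 11: prefix='1' (no match yet)
Bit 12: prefix='11' -> emit 'c', reset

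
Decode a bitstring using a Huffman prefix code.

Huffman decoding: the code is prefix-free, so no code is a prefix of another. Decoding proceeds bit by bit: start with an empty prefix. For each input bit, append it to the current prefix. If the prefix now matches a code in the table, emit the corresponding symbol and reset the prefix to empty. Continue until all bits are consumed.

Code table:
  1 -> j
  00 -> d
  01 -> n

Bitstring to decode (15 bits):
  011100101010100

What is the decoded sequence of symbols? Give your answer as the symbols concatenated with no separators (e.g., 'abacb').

Bit 0: prefix='0' (no match yet)
Bit 1: prefix='01' -> emit 'n', reset
Bit 2: prefix='1' -> emit 'j', reset
Bit 3: prefix='1' -> emit 'j', reset
Bit 4: prefix='0' (no match yet)
Bit 5: prefix='00' -> emit 'd', reset
Bit 6: prefix='1' -> emit 'j', reset
Bit 7: prefix='0' (no match yet)
Bit 8: prefix='01' -> emit 'n', reset
Bit 9: prefix='0' (no match yet)
Bit 10: prefix='01' -> emit 'n', reset
Bit 11: prefix='0' (no match yet)
Bit 12: prefix='01' -> emit 'n', reset
Bit 13: prefix='0' (no match yet)
Bit 14: prefix='00' -> emit 'd', reset

Answer: njjdjnnnd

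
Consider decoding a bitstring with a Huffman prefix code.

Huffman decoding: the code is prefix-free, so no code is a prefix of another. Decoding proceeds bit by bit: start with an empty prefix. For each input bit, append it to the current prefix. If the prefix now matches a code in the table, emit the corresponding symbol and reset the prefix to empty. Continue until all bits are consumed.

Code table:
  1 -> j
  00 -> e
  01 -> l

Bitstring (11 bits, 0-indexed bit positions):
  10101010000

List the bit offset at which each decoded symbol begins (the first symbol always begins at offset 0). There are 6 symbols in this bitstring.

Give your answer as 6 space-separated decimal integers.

Answer: 0 1 3 5 7 9

Derivation:
Bit 0: prefix='1' -> emit 'j', reset
Bit 1: prefix='0' (no match yet)
Bit 2: prefix='01' -> emit 'l', reset
Bit 3: prefix='0' (no match yet)
Bit 4: prefix='01' -> emit 'l', reset
Bit 5: prefix='0' (no match yet)
Bit 6: prefix='01' -> emit 'l', reset
Bit 7: prefix='0' (no match yet)
Bit 8: prefix='00' -> emit 'e', reset
Bit 9: prefix='0' (no match yet)
Bit 10: prefix='00' -> emit 'e', reset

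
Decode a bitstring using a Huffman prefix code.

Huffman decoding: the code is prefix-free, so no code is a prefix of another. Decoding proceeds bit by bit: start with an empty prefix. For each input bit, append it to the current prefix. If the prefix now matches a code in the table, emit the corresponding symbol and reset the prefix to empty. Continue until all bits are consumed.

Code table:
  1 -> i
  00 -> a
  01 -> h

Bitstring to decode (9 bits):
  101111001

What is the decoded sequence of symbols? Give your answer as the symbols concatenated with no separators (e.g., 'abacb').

Bit 0: prefix='1' -> emit 'i', reset
Bit 1: prefix='0' (no match yet)
Bit 2: prefix='01' -> emit 'h', reset
Bit 3: prefix='1' -> emit 'i', reset
Bit 4: prefix='1' -> emit 'i', reset
Bit 5: prefix='1' -> emit 'i', reset
Bit 6: prefix='0' (no match yet)
Bit 7: prefix='00' -> emit 'a', reset
Bit 8: prefix='1' -> emit 'i', reset

Answer: ihiiiai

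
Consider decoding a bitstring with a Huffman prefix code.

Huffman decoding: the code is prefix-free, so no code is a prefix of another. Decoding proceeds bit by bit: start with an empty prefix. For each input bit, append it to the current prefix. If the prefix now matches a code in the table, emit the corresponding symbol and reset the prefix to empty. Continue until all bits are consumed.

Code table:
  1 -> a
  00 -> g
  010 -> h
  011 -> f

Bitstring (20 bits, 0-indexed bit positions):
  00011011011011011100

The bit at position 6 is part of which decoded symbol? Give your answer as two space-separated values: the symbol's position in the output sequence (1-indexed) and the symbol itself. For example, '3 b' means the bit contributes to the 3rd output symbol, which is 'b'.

Bit 0: prefix='0' (no match yet)
Bit 1: prefix='00' -> emit 'g', reset
Bit 2: prefix='0' (no match yet)
Bit 3: prefix='01' (no match yet)
Bit 4: prefix='011' -> emit 'f', reset
Bit 5: prefix='0' (no match yet)
Bit 6: prefix='01' (no match yet)
Bit 7: prefix='011' -> emit 'f', reset
Bit 8: prefix='0' (no match yet)
Bit 9: prefix='01' (no match yet)
Bit 10: prefix='011' -> emit 'f', reset

Answer: 3 f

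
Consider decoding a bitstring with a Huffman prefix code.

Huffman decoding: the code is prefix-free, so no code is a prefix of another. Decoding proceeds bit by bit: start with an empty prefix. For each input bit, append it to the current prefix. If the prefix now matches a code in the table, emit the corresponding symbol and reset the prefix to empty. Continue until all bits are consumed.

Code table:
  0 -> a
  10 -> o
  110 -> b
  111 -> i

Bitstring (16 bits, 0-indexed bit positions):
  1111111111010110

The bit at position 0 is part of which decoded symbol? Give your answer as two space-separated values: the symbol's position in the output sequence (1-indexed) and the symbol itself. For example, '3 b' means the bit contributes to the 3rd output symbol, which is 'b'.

Bit 0: prefix='1' (no match yet)
Bit 1: prefix='11' (no match yet)
Bit 2: prefix='111' -> emit 'i', reset
Bit 3: prefix='1' (no match yet)
Bit 4: prefix='11' (no match yet)

Answer: 1 i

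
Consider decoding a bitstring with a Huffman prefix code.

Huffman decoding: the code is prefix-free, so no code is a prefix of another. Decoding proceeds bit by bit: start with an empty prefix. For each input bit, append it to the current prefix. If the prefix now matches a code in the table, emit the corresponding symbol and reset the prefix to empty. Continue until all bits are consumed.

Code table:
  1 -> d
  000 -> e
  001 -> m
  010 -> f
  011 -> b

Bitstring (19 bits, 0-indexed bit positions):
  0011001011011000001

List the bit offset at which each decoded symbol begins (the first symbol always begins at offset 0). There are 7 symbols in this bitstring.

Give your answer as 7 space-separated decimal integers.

Bit 0: prefix='0' (no match yet)
Bit 1: prefix='00' (no match yet)
Bit 2: prefix='001' -> emit 'm', reset
Bit 3: prefix='1' -> emit 'd', reset
Bit 4: prefix='0' (no match yet)
Bit 5: prefix='00' (no match yet)
Bit 6: prefix='001' -> emit 'm', reset
Bit 7: prefix='0' (no match yet)
Bit 8: prefix='01' (no match yet)
Bit 9: prefix='011' -> emit 'b', reset
Bit 10: prefix='0' (no match yet)
Bit 11: prefix='01' (no match yet)
Bit 12: prefix='011' -> emit 'b', reset
Bit 13: prefix='0' (no match yet)
Bit 14: prefix='00' (no match yet)
Bit 15: prefix='000' -> emit 'e', reset
Bit 16: prefix='0' (no match yet)
Bit 17: prefix='00' (no match yet)
Bit 18: prefix='001' -> emit 'm', reset

Answer: 0 3 4 7 10 13 16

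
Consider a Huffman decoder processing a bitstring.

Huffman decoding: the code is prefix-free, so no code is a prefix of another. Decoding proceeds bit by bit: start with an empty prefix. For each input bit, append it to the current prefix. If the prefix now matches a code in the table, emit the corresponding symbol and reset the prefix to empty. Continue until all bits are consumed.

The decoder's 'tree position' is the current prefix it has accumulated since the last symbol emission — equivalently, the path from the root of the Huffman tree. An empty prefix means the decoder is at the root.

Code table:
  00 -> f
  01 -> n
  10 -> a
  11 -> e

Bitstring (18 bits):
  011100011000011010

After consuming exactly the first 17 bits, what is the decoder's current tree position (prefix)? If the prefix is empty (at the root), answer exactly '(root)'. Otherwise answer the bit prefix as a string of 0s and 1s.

Answer: 1

Derivation:
Bit 0: prefix='0' (no match yet)
Bit 1: prefix='01' -> emit 'n', reset
Bit 2: prefix='1' (no match yet)
Bit 3: prefix='11' -> emit 'e', reset
Bit 4: prefix='0' (no match yet)
Bit 5: prefix='00' -> emit 'f', reset
Bit 6: prefix='0' (no match yet)
Bit 7: prefix='01' -> emit 'n', reset
Bit 8: prefix='1' (no match yet)
Bit 9: prefix='10' -> emit 'a', reset
Bit 10: prefix='0' (no match yet)
Bit 11: prefix='00' -> emit 'f', reset
Bit 12: prefix='0' (no match yet)
Bit 13: prefix='01' -> emit 'n', reset
Bit 14: prefix='1' (no match yet)
Bit 15: prefix='10' -> emit 'a', reset
Bit 16: prefix='1' (no match yet)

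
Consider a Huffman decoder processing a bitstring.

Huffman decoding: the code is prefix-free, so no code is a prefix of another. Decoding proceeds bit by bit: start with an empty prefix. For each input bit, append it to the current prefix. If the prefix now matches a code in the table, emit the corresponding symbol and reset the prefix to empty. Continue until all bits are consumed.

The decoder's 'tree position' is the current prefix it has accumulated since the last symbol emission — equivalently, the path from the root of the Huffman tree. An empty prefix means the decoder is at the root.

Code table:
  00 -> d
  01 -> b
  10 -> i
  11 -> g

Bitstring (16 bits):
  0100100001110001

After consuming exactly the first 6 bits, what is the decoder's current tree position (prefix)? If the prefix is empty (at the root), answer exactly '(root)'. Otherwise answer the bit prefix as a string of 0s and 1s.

Answer: (root)

Derivation:
Bit 0: prefix='0' (no match yet)
Bit 1: prefix='01' -> emit 'b', reset
Bit 2: prefix='0' (no match yet)
Bit 3: prefix='00' -> emit 'd', reset
Bit 4: prefix='1' (no match yet)
Bit 5: prefix='10' -> emit 'i', reset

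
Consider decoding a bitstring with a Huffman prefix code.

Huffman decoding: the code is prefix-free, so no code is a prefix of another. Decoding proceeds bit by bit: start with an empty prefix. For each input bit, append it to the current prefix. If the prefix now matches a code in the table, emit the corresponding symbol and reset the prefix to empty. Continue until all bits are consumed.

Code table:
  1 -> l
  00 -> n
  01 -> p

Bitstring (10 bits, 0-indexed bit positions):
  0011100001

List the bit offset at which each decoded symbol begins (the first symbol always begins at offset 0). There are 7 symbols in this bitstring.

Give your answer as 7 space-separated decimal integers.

Answer: 0 2 3 4 5 7 9

Derivation:
Bit 0: prefix='0' (no match yet)
Bit 1: prefix='00' -> emit 'n', reset
Bit 2: prefix='1' -> emit 'l', reset
Bit 3: prefix='1' -> emit 'l', reset
Bit 4: prefix='1' -> emit 'l', reset
Bit 5: prefix='0' (no match yet)
Bit 6: prefix='00' -> emit 'n', reset
Bit 7: prefix='0' (no match yet)
Bit 8: prefix='00' -> emit 'n', reset
Bit 9: prefix='1' -> emit 'l', reset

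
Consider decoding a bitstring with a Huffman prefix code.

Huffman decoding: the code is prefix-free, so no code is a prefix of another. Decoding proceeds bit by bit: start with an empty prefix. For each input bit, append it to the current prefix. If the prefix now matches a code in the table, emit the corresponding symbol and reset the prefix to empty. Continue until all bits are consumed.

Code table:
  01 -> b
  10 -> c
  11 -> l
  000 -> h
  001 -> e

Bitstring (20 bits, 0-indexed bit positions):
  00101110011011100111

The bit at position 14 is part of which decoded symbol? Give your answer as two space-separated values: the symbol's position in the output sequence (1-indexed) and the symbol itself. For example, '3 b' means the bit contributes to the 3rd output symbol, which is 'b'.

Answer: 7 c

Derivation:
Bit 0: prefix='0' (no match yet)
Bit 1: prefix='00' (no match yet)
Bit 2: prefix='001' -> emit 'e', reset
Bit 3: prefix='0' (no match yet)
Bit 4: prefix='01' -> emit 'b', reset
Bit 5: prefix='1' (no match yet)
Bit 6: prefix='11' -> emit 'l', reset
Bit 7: prefix='0' (no match yet)
Bit 8: prefix='00' (no match yet)
Bit 9: prefix='001' -> emit 'e', reset
Bit 10: prefix='1' (no match yet)
Bit 11: prefix='10' -> emit 'c', reset
Bit 12: prefix='1' (no match yet)
Bit 13: prefix='11' -> emit 'l', reset
Bit 14: prefix='1' (no match yet)
Bit 15: prefix='10' -> emit 'c', reset
Bit 16: prefix='0' (no match yet)
Bit 17: prefix='01' -> emit 'b', reset
Bit 18: prefix='1' (no match yet)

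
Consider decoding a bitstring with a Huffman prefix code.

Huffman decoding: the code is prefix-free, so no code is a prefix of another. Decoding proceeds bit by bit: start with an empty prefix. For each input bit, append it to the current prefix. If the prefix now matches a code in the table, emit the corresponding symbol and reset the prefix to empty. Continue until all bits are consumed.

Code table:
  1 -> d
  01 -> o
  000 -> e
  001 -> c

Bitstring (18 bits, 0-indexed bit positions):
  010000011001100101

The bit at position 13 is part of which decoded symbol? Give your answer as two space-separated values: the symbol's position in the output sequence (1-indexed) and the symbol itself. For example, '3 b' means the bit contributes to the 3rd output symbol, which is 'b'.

Bit 0: prefix='0' (no match yet)
Bit 1: prefix='01' -> emit 'o', reset
Bit 2: prefix='0' (no match yet)
Bit 3: prefix='00' (no match yet)
Bit 4: prefix='000' -> emit 'e', reset
Bit 5: prefix='0' (no match yet)
Bit 6: prefix='00' (no match yet)
Bit 7: prefix='001' -> emit 'c', reset
Bit 8: prefix='1' -> emit 'd', reset
Bit 9: prefix='0' (no match yet)
Bit 10: prefix='00' (no match yet)
Bit 11: prefix='001' -> emit 'c', reset
Bit 12: prefix='1' -> emit 'd', reset
Bit 13: prefix='0' (no match yet)
Bit 14: prefix='00' (no match yet)
Bit 15: prefix='001' -> emit 'c', reset
Bit 16: prefix='0' (no match yet)
Bit 17: prefix='01' -> emit 'o', reset

Answer: 7 c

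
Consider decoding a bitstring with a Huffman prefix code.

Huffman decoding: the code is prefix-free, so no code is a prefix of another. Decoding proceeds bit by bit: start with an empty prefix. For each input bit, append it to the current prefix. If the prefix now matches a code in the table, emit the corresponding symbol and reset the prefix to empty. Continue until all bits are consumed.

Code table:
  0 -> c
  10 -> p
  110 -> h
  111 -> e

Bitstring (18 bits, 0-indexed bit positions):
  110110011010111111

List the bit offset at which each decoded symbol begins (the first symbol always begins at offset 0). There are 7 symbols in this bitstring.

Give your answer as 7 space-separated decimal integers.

Bit 0: prefix='1' (no match yet)
Bit 1: prefix='11' (no match yet)
Bit 2: prefix='110' -> emit 'h', reset
Bit 3: prefix='1' (no match yet)
Bit 4: prefix='11' (no match yet)
Bit 5: prefix='110' -> emit 'h', reset
Bit 6: prefix='0' -> emit 'c', reset
Bit 7: prefix='1' (no match yet)
Bit 8: prefix='11' (no match yet)
Bit 9: prefix='110' -> emit 'h', reset
Bit 10: prefix='1' (no match yet)
Bit 11: prefix='10' -> emit 'p', reset
Bit 12: prefix='1' (no match yet)
Bit 13: prefix='11' (no match yet)
Bit 14: prefix='111' -> emit 'e', reset
Bit 15: prefix='1' (no match yet)
Bit 16: prefix='11' (no match yet)
Bit 17: prefix='111' -> emit 'e', reset

Answer: 0 3 6 7 10 12 15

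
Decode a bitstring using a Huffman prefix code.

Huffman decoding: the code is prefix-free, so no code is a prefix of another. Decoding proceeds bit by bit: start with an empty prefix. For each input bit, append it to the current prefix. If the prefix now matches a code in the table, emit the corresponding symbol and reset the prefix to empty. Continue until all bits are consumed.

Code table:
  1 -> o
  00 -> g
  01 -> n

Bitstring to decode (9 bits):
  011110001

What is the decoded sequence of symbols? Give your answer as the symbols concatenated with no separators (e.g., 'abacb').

Bit 0: prefix='0' (no match yet)
Bit 1: prefix='01' -> emit 'n', reset
Bit 2: prefix='1' -> emit 'o', reset
Bit 3: prefix='1' -> emit 'o', reset
Bit 4: prefix='1' -> emit 'o', reset
Bit 5: prefix='0' (no match yet)
Bit 6: prefix='00' -> emit 'g', reset
Bit 7: prefix='0' (no match yet)
Bit 8: prefix='01' -> emit 'n', reset

Answer: nooogn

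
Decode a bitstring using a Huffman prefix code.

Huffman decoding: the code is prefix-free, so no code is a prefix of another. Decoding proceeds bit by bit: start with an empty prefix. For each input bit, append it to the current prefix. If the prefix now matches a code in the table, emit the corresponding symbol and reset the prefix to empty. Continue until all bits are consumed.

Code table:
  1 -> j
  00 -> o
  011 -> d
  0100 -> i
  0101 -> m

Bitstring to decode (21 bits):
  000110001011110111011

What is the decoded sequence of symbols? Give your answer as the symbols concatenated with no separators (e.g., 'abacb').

Answer: odomjjjdjd

Derivation:
Bit 0: prefix='0' (no match yet)
Bit 1: prefix='00' -> emit 'o', reset
Bit 2: prefix='0' (no match yet)
Bit 3: prefix='01' (no match yet)
Bit 4: prefix='011' -> emit 'd', reset
Bit 5: prefix='0' (no match yet)
Bit 6: prefix='00' -> emit 'o', reset
Bit 7: prefix='0' (no match yet)
Bit 8: prefix='01' (no match yet)
Bit 9: prefix='010' (no match yet)
Bit 10: prefix='0101' -> emit 'm', reset
Bit 11: prefix='1' -> emit 'j', reset
Bit 12: prefix='1' -> emit 'j', reset
Bit 13: prefix='1' -> emit 'j', reset
Bit 14: prefix='0' (no match yet)
Bit 15: prefix='01' (no match yet)
Bit 16: prefix='011' -> emit 'd', reset
Bit 17: prefix='1' -> emit 'j', reset
Bit 18: prefix='0' (no match yet)
Bit 19: prefix='01' (no match yet)
Bit 20: prefix='011' -> emit 'd', reset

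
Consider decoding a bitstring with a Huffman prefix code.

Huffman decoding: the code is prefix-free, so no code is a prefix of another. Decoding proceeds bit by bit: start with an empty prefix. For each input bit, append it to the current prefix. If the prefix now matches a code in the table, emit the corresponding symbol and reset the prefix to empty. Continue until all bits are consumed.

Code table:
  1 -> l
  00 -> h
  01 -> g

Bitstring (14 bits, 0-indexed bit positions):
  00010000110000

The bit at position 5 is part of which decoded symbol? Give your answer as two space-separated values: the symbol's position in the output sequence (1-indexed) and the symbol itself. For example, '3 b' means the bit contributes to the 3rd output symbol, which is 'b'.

Bit 0: prefix='0' (no match yet)
Bit 1: prefix='00' -> emit 'h', reset
Bit 2: prefix='0' (no match yet)
Bit 3: prefix='01' -> emit 'g', reset
Bit 4: prefix='0' (no match yet)
Bit 5: prefix='00' -> emit 'h', reset
Bit 6: prefix='0' (no match yet)
Bit 7: prefix='00' -> emit 'h', reset
Bit 8: prefix='1' -> emit 'l', reset
Bit 9: prefix='1' -> emit 'l', reset

Answer: 3 h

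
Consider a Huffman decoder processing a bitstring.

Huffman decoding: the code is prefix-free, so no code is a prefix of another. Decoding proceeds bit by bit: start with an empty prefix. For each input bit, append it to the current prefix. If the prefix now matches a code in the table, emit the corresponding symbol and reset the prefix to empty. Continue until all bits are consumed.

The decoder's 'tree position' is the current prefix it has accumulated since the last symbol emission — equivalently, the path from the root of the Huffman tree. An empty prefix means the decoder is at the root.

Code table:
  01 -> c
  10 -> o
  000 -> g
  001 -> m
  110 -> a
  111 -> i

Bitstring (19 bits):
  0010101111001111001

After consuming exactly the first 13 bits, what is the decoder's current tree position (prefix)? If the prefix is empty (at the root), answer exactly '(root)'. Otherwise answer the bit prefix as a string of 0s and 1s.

Bit 0: prefix='0' (no match yet)
Bit 1: prefix='00' (no match yet)
Bit 2: prefix='001' -> emit 'm', reset
Bit 3: prefix='0' (no match yet)
Bit 4: prefix='01' -> emit 'c', reset
Bit 5: prefix='0' (no match yet)
Bit 6: prefix='01' -> emit 'c', reset
Bit 7: prefix='1' (no match yet)
Bit 8: prefix='11' (no match yet)
Bit 9: prefix='111' -> emit 'i', reset
Bit 10: prefix='0' (no match yet)
Bit 11: prefix='00' (no match yet)
Bit 12: prefix='001' -> emit 'm', reset

Answer: (root)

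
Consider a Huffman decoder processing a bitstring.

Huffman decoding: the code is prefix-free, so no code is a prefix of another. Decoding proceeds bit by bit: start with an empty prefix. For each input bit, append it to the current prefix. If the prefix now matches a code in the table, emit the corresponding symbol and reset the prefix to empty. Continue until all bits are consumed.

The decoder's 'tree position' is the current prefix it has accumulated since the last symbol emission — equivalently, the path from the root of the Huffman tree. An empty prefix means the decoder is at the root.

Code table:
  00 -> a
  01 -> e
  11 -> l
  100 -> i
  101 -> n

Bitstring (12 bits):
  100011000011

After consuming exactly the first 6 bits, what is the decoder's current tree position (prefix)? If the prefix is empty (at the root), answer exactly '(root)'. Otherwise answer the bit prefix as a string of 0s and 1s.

Answer: 1

Derivation:
Bit 0: prefix='1' (no match yet)
Bit 1: prefix='10' (no match yet)
Bit 2: prefix='100' -> emit 'i', reset
Bit 3: prefix='0' (no match yet)
Bit 4: prefix='01' -> emit 'e', reset
Bit 5: prefix='1' (no match yet)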